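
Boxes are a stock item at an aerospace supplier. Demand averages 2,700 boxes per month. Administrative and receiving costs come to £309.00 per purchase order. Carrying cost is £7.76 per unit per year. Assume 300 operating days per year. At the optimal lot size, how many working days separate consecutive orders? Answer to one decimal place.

T ≈ 14.9 days

Annual demand D = 2,700 × 12 = 32,400.
The optimal lot size = √(2DS/H) = √(2 × 32,400 × 309 / 7.76) ≈ 1606.33.
Cycle time = Q*/D × 300 = 1606.33 / 32,400 × 300 ≈ 14.873 days.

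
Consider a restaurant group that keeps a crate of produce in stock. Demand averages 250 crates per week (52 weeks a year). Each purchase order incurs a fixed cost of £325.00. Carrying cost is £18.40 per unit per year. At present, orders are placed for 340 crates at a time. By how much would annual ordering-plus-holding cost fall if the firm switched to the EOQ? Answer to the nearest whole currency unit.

Extra cost ≈ £3,085 per year

Annual demand D = 250 × 52 = 13,000.
EOQ = √(2DS/H) = √(2 × 13,000 × 325 / 18.4) ≈ 677.67.
Cost at Q* = (D/Q*)S + (Q*/2)H = √(2DSH) ≈ £12,469.16.
Cost at Q = 340: (13,000/340)×325 + (340/2)×18.4 = £12,426.47 + £3,128.00 = £15,554.47.
Excess = £15,554.47 − £12,469.16 = £3,085.31.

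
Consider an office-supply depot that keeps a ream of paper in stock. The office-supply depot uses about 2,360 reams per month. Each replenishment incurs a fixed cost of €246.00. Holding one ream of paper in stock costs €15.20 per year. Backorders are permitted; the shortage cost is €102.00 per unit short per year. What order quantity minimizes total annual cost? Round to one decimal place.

Q* ≈ 1,026.3 reams

Annual demand D = 2,360 × 12 = 28,320.
With planned backorders, Q* = √(2DS/H) · √((H+B)/B).
√(2DS/H) = √(2 × 28,320 × 246 / 15.2) = 957.431.
√((H+B)/B) = √((15.2+102)/102) = 1.0719.
Q* ≈ 1026.292.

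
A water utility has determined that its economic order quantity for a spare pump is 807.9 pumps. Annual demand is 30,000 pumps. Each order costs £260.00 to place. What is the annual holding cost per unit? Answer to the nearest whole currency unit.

The basic EOQ model gives Q* = √(2DS/H); rearrange for the unknown.
From Q* = √(2DS/H): H = 2DS / Q*² = 2 × 30,000 × 260 / 807.9² = 23.9006.

H ≈ £24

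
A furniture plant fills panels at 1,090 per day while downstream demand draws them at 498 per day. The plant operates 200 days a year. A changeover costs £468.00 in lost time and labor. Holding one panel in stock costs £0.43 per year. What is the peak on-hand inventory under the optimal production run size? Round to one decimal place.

Annual demand D = 498 × 200 = 99,600.
Production build-up factor (1 − d/p) = 1 − 498/1,090 = 0.5431.
Q* = √(2DS / (H(1 − d/p))) = √(2 × 99,600 × 468 / (0.43 × 0.5431)).
= √(93,225,600 / 0.2335) ≈ 19979.553.
Maximum inventory = Q*(1 − d/p) = 19979.553 × 0.5431 ≈ 10851.280.

I_max ≈ 10,851.3 panels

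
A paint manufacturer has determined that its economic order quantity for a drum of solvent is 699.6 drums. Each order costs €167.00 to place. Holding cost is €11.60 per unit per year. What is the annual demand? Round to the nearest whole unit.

The basic EOQ model gives Q* = √(2DS/H); rearrange for the unknown.
From Q* = √(2DS/H): D = Q*²H / (2S) = 699.6² × 11.6 / (2 × 167) = 16998.521.

D ≈ 16,999 drums per year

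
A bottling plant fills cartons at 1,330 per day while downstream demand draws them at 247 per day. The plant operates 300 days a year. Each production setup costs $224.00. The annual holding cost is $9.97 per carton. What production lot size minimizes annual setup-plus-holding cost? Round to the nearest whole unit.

Q* ≈ 2,022 cartons

Annual demand D = 247 × 300 = 74,100.
Production build-up factor (1 − d/p) = 1 − 247/1,330 = 0.8143.
Q* = √(2DS / (H(1 − d/p))) = √(2 × 74,100 × 224 / (9.97 × 0.8143)).
= √(33,196,800 / 8.1184) ≈ 2022.144.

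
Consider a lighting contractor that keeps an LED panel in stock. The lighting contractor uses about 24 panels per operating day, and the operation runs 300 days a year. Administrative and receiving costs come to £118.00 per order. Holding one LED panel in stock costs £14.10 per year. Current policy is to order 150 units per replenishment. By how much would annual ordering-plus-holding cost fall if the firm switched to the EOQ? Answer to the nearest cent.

Extra cost ≈ £1,826.74 per year

Annual demand D = 24 × 300 = 7,200.
EOQ = √(2DS/H) = √(2 × 7,200 × 118 / 14.1) ≈ 347.15.
Cost at Q* = (D/Q*)S + (Q*/2)H = √(2DSH) ≈ £4,894.76.
Cost at Q = 150: (7,200/150)×118 + (150/2)×14.1 = £5,664.00 + £1,057.50 = £6,721.50.
Excess = £6,721.50 − £4,894.76 = £1,826.74.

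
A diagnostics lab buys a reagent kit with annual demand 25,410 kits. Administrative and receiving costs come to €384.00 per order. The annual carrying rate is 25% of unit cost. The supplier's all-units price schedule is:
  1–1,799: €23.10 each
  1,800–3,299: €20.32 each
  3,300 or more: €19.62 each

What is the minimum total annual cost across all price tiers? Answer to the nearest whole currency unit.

Holding cost per unit per year at price C is H = 0.25·C.
Evaluate total cost at each tier's feasible EOQ or, if the EOQ is below the tier, at the tier's minimum quantity.
Tier 1 (€23.10): EOQ = 1838.3 exceeds tier's upper bound 1799, so this tier is dominated.
EOQ at €20.32 = 1960.0 (feasible in tier 2): TC = 25,410×€20.32 + (25,410/1960.0)×384 + (1960.0/2)×0.25×€20.32 = €526,287.89.
EOQ at €19.62 = 1994.6 < 3300, so use break Q=3300: TC = 25,410×€19.62 + (25,410/3300.0)×384 + (3300.0/2)×0.25×€19.62 = €509,594.25.
Lowest total cost among the candidates is at Q = 3300.0.

TC* ≈ €509,594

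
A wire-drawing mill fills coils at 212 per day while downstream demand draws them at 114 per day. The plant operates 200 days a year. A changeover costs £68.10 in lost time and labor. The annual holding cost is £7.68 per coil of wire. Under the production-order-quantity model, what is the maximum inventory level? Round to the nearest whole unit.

Annual demand D = 114 × 200 = 22,800.
Production build-up factor (1 − d/p) = 1 − 114/212 = 0.4623.
Q* = √(2DS / (H(1 − d/p))) = √(2 × 22,800 × 68.1 / (7.68 × 0.4623)).
= √(3,105,360 / 3.5502) ≈ 935.255.
Maximum inventory = Q*(1 − d/p) = 935.255 × 0.4623 ≈ 432.335.

I_max ≈ 432 coils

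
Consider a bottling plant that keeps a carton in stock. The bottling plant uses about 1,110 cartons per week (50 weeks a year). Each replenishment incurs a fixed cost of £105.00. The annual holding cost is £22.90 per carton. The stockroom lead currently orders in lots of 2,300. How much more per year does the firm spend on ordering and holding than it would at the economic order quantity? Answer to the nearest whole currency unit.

Annual demand D = 1,110 × 50 = 55,500.
EOQ = √(2DS/H) = √(2 × 55,500 × 105 / 22.9) ≈ 713.41.
Cost at Q* = (D/Q*)S + (Q*/2)H = √(2DSH) ≈ £16,337.06.
Cost at Q = 2,300: (55,500/2,300)×105 + (2,300/2)×22.9 = £2,533.70 + £26,335.00 = £28,868.70.
Excess = £28,868.70 − £16,337.06 = £12,531.64.

Extra cost ≈ £12,532 per year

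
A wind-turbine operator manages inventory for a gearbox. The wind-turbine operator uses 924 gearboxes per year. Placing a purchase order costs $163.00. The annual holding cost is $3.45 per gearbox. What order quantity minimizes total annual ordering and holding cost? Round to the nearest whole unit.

Q* ≈ 295 gearboxes

EOQ = √(2DS / H) = √(2 × 924 × 163 / 3.45).
= √(301,224 / 3.45) = √87,311.3043 ≈ 295.485.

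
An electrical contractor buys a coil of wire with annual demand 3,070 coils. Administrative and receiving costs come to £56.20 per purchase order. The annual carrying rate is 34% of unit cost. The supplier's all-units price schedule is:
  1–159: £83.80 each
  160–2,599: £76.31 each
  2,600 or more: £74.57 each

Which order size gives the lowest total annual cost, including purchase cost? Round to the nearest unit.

Holding cost per unit per year at price C is H = 0.34·C.
Candidates are each tier's EOQ (if it falls in that tier) and each price-break quantity.
EOQ at £83.80 = 110.1 (feasible in tier 1): TC = 3,070×£83.80 + (3,070/110.1)×56.2 + (110.1/2)×0.34×£83.80 = £260,401.55.
EOQ at £76.31 = 115.3 < 160, so use break Q=160: TC = 3,070×£76.31 + (3,070/160.0)×56.2 + (160.0/2)×0.34×£76.31 = £237,425.67.
EOQ at £74.57 = 116.7 < 2600, so use break Q=2600: TC = 3,070×£74.57 + (3,070/2600.0)×56.2 + (2600.0/2)×0.34×£74.57 = £261,956.20.
Lowest total cost is £237,425.67 at Q = 160.0.

Q* ≈ 160 coils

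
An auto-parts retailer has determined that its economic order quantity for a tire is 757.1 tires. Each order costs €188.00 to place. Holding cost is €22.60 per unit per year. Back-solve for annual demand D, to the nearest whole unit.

Squaring Q* = √(2DS/H) gives Q*² = 2DS/H.
From Q* = √(2DS/H): D = Q*²H / (2S) = 757.1² × 22.6 / (2 × 188) = 34453.003.

D ≈ 34,453 tires per year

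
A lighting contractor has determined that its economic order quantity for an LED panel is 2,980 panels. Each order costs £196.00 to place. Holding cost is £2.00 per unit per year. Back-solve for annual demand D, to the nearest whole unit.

Invert the EOQ relation Q*² = 2DS/H.
From Q* = √(2DS/H): D = Q*²H / (2S) = 2,980² × 2 / (2 × 196) = 45308.163.

D ≈ 45,308 panels per year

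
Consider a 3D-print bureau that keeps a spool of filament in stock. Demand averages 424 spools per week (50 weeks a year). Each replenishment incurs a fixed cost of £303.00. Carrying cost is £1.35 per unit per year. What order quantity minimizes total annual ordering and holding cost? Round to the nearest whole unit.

Annual demand D = 424 × 50 = 21,200.
EOQ = √(2DS / H) = √(2 × 21,200 × 303 / 1.35).
= √(12,847,200 / 1.35) = √9,516,444.4444 ≈ 3084.873.

Q* ≈ 3,085 spools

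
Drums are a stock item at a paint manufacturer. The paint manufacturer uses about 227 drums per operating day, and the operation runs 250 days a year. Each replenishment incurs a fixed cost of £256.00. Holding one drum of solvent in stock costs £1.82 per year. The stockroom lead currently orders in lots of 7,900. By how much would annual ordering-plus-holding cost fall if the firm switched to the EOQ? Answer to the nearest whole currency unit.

Annual demand D = 227 × 250 = 56,750.
EOQ = √(2DS/H) = √(2 × 56,750 × 256 / 1.82) ≈ 3995.60.
Cost at Q* = (D/Q*)S + (Q*/2)H = √(2DSH) ≈ £7,272.00.
Cost at Q = 7,900: (56,750/7,900)×256 + (7,900/2)×1.82 = £1,838.99 + £7,189.00 = £9,027.99.
Excess = £9,027.99 − £7,272.00 = £1,755.99.

Extra cost ≈ £1,756 per year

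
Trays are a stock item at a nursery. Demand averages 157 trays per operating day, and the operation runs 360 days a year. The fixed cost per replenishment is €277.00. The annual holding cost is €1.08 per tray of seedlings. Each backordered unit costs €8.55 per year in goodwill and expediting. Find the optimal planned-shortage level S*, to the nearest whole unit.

S* ≈ 641 trays

Annual demand D = 157 × 360 = 56,520.
With planned backorders, Q* = √(2DS/H) · √((H+B)/B).
√(2DS/H) = √(2 × 56,520 × 277 / 1.08) = 5384.484.
√((H+B)/B) = √((1.08+8.55)/8.55) = 1.0613.
Q* ≈ 5714.446.
S* = Q* · H/(H+B) = 5714.446 × 1.08/9.63 ≈ 640.872.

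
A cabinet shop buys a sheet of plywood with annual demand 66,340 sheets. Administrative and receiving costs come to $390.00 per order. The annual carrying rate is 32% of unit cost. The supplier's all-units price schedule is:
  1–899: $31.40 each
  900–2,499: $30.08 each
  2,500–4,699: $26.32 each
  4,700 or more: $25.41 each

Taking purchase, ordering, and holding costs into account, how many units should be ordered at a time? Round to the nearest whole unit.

Q* ≈ 4,700 sheets

Holding cost per unit per year at price C is H = 0.32·C.
Evaluate total cost at each tier's feasible EOQ or, if the EOQ is below the tier, at the tier's minimum quantity.
Tier 1 ($31.40): EOQ = 2269.3 exceeds tier's upper bound 899, so this tier is dominated.
EOQ at $30.08 = 2318.6 (feasible in tier 2): TC = 66,340×$30.08 + (66,340/2318.6)×390 + (2318.6/2)×0.32×$30.08 = $2,017,824.87.
EOQ at $26.32 = 2478.7 < 2500, so use break Q=2500: TC = 66,340×$26.32 + (66,340/2500.0)×390 + (2500.0/2)×0.32×$26.32 = $1,766,945.84.
EOQ at $25.41 = 2522.7 < 4700, so use break Q=4700: TC = 66,340×$25.41 + (66,340/4700.0)×390 + (4700.0/2)×0.32×$25.41 = $1,710,312.53.
Lowest total cost is $1,710,312.53 at Q = 4700.0.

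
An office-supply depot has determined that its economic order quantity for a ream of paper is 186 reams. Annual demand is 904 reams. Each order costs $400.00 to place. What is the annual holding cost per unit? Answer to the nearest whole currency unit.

Invert the EOQ relation Q*² = 2DS/H.
From Q* = √(2DS/H): H = 2DS / Q*² = 2 × 904 × 400 / 186² = 20.9042.

H ≈ $21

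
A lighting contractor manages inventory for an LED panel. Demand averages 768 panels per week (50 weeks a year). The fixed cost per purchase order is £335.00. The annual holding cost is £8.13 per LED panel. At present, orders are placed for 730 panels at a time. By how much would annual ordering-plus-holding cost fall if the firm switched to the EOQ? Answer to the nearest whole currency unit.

Annual demand D = 768 × 50 = 38,400.
EOQ = √(2DS/H) = √(2 × 38,400 × 335 / 8.13) ≈ 1778.93.
Cost at Q* = (D/Q*)S + (Q*/2)H = √(2DSH) ≈ £14,462.66.
Cost at Q = 730: (38,400/730)×335 + (730/2)×8.13 = £17,621.92 + £2,967.45 = £20,589.37.
Excess = £20,589.37 − £14,462.66 = £6,126.70.

Extra cost ≈ £6,127 per year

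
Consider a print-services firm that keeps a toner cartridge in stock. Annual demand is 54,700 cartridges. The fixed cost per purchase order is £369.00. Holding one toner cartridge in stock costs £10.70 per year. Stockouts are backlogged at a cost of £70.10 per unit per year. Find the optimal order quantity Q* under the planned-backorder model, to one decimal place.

Q* ≈ 2,085.3 cartridges

With planned backorders, Q* = √(2DS/H) · √((H+B)/B).
√(2DS/H) = √(2 × 54,700 × 369 / 10.7) = 1942.361.
√((H+B)/B) = √((10.7+70.1)/70.1) = 1.0736.
Q* ≈ 2085.339.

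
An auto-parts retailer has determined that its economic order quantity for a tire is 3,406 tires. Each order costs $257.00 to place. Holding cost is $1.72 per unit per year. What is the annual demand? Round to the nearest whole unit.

Invert the EOQ relation Q*² = 2DS/H.
From Q* = √(2DS/H): D = Q*²H / (2S) = 3,406² × 1.72 / (2 × 257) = 38819.918.

D ≈ 38,820 tires per year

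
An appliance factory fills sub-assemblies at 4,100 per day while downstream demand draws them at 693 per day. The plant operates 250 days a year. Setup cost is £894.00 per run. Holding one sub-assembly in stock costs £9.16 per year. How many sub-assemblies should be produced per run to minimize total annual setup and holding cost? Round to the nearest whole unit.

Annual demand D = 693 × 250 = 173,250.
Production build-up factor (1 − d/p) = 1 − 693/4,100 = 0.8310.
Q* = √(2DS / (H(1 − d/p))) = √(2 × 173,250 × 894 / (9.16 × 0.8310)).
= √(309,771,000 / 7.6117) ≈ 6379.380.

Q* ≈ 6,379 sub-assemblies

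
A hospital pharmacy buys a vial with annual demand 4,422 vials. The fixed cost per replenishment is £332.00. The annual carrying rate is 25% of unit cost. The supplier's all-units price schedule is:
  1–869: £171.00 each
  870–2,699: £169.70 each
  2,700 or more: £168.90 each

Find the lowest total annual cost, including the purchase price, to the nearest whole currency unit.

TC* ≈ £767,366

Holding cost per unit per year at price C is H = 0.25·C.
Candidates are each tier's EOQ (if it falls in that tier) and each price-break quantity.
EOQ at £171.00 = 262.1 (feasible in tier 1): TC = 4,422×£171.00 + (4,422/262.1)×332 + (262.1/2)×0.25×£171.00 = £767,365.70.
EOQ at £169.70 = 263.1 < 870, so use break Q=870: TC = 4,422×£169.70 + (4,422/870.0)×332 + (870.0/2)×0.25×£169.70 = £770,555.75.
EOQ at £168.90 = 263.7 < 2700, so use break Q=2700: TC = 4,422×£168.90 + (4,422/2700.0)×332 + (2700.0/2)×0.25×£168.90 = £804,423.29.
Lowest total cost among the candidates is at Q = 262.1.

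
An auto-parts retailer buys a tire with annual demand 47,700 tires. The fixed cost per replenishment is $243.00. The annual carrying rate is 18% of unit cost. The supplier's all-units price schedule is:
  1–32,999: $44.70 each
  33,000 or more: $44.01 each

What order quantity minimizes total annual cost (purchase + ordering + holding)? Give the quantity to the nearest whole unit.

Q* ≈ 1,697 tires

Holding cost per unit per year at price C is H = 0.18·C.
Candidates are each tier's EOQ (if it falls in that tier) and each price-break quantity.
EOQ at $44.70 = 1697.4 (feasible in tier 1): TC = 47,700×$44.70 + (47,700/1697.4)×243 + (1697.4/2)×0.18×$44.70 = $2,145,847.38.
EOQ at $44.01 = 1710.7 < 33000, so use break Q=33000: TC = 47,700×$44.01 + (47,700/33000.0)×243 + (33000.0/2)×0.18×$44.01 = $2,230,337.95.
Lowest total cost is $2,145,847.38 at Q = 1697.4.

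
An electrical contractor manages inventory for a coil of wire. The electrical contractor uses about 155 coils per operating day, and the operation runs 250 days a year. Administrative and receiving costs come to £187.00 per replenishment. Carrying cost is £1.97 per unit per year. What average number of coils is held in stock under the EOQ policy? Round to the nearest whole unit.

Average inventory ≈ 1,356 coils

Annual demand D = 155 × 250 = 38,750.
The optimal lot size = √(2DS/H) = √(2 × 38,750 × 187 / 1.97) ≈ 2712.31.
Average inventory = Q*/2 ≈ 2712.31 / 2 = 1356.153.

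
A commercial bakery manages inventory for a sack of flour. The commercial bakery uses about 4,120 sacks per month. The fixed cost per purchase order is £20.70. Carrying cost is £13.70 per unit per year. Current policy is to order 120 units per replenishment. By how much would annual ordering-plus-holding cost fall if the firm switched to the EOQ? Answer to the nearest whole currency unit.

Extra cost ≈ £4,055 per year

Annual demand D = 4,120 × 12 = 49,440.
EOQ = √(2DS/H) = √(2 × 49,440 × 20.7 / 13.7) ≈ 386.53.
Cost at Q* = (D/Q*)S + (Q*/2)H = √(2DSH) ≈ £5,295.41.
Cost at Q = 120: (49,440/120)×20.7 + (120/2)×13.7 = £8,528.40 + £822.00 = £9,350.40.
Excess = £9,350.40 − £5,295.41 = £4,054.99.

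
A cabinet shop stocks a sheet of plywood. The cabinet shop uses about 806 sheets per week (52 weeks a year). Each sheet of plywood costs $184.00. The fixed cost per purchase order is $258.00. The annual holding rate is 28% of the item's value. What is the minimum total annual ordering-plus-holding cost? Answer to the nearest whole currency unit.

Annual demand D = 806 × 52 = 41,912.
Holding cost H = 0.28 × $184.00 = $51.5200 per unit per year.
The optimal lot size = √(2DS/H) = √(2 × 41,912 × 258 / 51.52) ≈ 647.90.
At the optimum the two cost components are equal, so total cost = 2·(Q*/2)H = Q*·H.
Minimum total = √(2DSH) = √(2 × 41,912 × 258 × 51.52) ≈ 33379.665.

TC* ≈ $33,380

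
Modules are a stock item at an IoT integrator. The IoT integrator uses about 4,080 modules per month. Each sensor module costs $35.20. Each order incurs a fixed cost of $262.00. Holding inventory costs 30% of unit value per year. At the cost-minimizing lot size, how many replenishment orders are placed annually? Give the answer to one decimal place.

Annual demand D = 4,080 × 12 = 48,960.
Holding cost H = 0.30 × $35.20 = $10.5600 per unit per year.
The optimal lot size = √(2DS/H) = √(2 × 48,960 × 262 / 10.56) ≈ 1558.67.
Orders per year = D / Q* = 48,960 / 1558.67 ≈ 31.411.

N ≈ 31.4 orders per year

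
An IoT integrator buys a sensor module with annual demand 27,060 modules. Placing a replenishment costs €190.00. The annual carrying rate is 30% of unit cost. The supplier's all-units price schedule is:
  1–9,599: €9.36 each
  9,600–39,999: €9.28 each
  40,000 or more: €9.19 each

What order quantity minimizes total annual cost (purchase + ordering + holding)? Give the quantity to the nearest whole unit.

Holding cost per unit per year at price C is H = 0.30·C.
Candidates are each tier's EOQ (if it falls in that tier) and each price-break quantity.
EOQ at €9.36 = 1913.6 (feasible in tier 1): TC = 27,060×€9.36 + (27,060/1913.6)×190 + (1913.6/2)×0.30×€9.36 = €258,655.06.
EOQ at €9.28 = 1921.9 < 9600, so use break Q=9600: TC = 27,060×€9.28 + (27,060/9600.0)×190 + (9600.0/2)×0.30×€9.28 = €265,015.56.
EOQ at €9.19 = 1931.2 < 40000, so use break Q=40000: TC = 27,060×€9.19 + (27,060/40000.0)×190 + (40000.0/2)×0.30×€9.19 = €303,949.93.
Lowest total cost is €258,655.06 at Q = 1913.6.

Q* ≈ 1,914 modules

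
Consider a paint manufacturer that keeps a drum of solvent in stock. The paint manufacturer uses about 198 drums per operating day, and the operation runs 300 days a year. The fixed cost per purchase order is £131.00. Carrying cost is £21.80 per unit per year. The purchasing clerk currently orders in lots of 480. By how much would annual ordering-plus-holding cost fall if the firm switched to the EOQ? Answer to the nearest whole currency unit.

Extra cost ≈ £3,024 per year

Annual demand D = 198 × 300 = 59,400.
EOQ = √(2DS/H) = √(2 × 59,400 × 131 / 21.8) ≈ 844.92.
Cost at Q* = (D/Q*)S + (Q*/2)H = √(2DSH) ≈ £18,419.26.
Cost at Q = 480: (59,400/480)×131 + (480/2)×21.8 = £16,211.25 + £5,232.00 = £21,443.25.
Excess = £21,443.25 − £18,419.26 = £3,023.99.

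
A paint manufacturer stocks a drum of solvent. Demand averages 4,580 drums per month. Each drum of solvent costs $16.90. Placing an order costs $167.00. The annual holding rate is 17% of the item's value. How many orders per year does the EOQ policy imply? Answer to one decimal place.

Annual demand D = 4,580 × 12 = 54,960.
Holding cost H = 0.17 × $16.90 = $2.8730 per unit per year.
Q* = √(2DS/H) = √(2 × 54,960 × 167 / 2.873) ≈ 2527.72.
Orders per year = D / Q* = 54,960 / 2527.72 ≈ 21.743.

N ≈ 21.7 orders per year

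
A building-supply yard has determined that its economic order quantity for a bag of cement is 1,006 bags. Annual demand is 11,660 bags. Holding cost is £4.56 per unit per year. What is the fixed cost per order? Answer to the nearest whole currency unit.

S ≈ £198

The basic EOQ model gives Q* = √(2DS/H); rearrange for the unknown.
From Q* = √(2DS/H): S = Q*²H / (2D) = 1,006² × 4.56 / (2 × 11,660) = 197.8938.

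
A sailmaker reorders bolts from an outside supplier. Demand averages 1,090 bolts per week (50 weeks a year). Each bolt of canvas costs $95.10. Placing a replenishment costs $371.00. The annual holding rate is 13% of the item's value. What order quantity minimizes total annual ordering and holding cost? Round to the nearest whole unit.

Annual demand D = 1,090 × 50 = 54,500.
Holding cost H = 0.13 × $95.10 = $12.3630 per unit per year.
EOQ = √(2DS / H) = √(2 × 54,500 × 371 / 12.363).
= √(40,439,000 / 12.363) = √3,270,969.8293 ≈ 1808.582.

Q* ≈ 1,809 bolts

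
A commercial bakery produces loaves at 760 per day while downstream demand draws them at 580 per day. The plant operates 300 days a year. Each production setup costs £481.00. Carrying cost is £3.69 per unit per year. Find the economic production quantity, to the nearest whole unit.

Annual demand D = 580 × 300 = 174,000.
Production build-up factor (1 − d/p) = 1 − 580/760 = 0.2368.
Q* = √(2DS / (H(1 − d/p))) = √(2 × 174,000 × 481 / (3.69 × 0.2368)).
= √(167,388,000 / 0.8739) ≈ 13839.472.

Q* ≈ 13,839 loaves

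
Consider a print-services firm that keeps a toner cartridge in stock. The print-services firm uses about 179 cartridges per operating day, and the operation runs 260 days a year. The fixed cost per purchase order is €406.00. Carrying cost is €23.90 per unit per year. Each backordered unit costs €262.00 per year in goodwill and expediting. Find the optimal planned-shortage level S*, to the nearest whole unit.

S* ≈ 110 cartridges

Annual demand D = 179 × 260 = 46,540.
With planned backorders, Q* = √(2DS/H) · √((H+B)/B).
√(2DS/H) = √(2 × 46,540 × 406 / 23.9) = 1257.454.
√((H+B)/B) = √((23.9+262)/262) = 1.0446.
Q* ≈ 1313.556.
S* = Q* · H/(H+B) = 1313.556 × 23.9/285.9 ≈ 109.808.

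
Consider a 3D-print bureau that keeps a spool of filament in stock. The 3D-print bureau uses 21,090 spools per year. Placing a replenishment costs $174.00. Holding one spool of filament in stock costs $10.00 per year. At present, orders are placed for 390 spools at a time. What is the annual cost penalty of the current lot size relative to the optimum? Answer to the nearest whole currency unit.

Extra cost ≈ $2,792 per year

EOQ = √(2DS/H) = √(2 × 21,090 × 174 / 10) ≈ 856.70.
Cost at Q* = (D/Q*)S + (Q*/2)H = √(2DSH) ≈ $8,566.98.
Cost at Q = 390: (21,090/390)×174 + (390/2)×10 = $9,409.38 + $1,950.00 = $11,359.38.
Excess = $11,359.38 − $8,566.98 = $2,792.40.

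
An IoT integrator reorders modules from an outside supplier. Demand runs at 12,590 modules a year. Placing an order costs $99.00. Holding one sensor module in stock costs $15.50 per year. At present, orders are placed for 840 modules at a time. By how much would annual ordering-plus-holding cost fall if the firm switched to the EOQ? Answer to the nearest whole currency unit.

EOQ = √(2DS/H) = √(2 × 12,590 × 99 / 15.5) ≈ 401.03.
Cost at Q* = (D/Q*)S + (Q*/2)H = √(2DSH) ≈ $6,216.00.
Cost at Q = 840: (12,590/840)×99 + (840/2)×15.5 = $1,483.82 + $6,510.00 = $7,993.82.
Excess = $7,993.82 − $6,216.00 = $1,777.82.

Extra cost ≈ $1,778 per year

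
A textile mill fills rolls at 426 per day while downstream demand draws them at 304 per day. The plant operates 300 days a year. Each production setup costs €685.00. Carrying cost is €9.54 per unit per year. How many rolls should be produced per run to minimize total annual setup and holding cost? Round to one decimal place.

Annual demand D = 304 × 300 = 91,200.
Production build-up factor (1 − d/p) = 1 − 304/426 = 0.2864.
Q* = √(2DS / (H(1 − d/p))) = √(2 × 91,200 × 685 / (9.54 × 0.2864)).
= √(124,944,000 / 2.7321) ≈ 6762.517.

Q* ≈ 6,762.5 rolls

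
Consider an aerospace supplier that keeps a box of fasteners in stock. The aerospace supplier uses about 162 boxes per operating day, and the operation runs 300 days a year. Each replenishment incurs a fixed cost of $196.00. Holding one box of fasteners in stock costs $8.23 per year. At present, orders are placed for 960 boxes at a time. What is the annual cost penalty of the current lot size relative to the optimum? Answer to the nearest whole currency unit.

Annual demand D = 162 × 300 = 48,600.
EOQ = √(2DS/H) = √(2 × 48,600 × 196 / 8.23) ≈ 1521.46.
Cost at Q* = (D/Q*)S + (Q*/2)H = √(2DSH) ≈ $12,521.64.
Cost at Q = 960: (48,600/960)×196 + (960/2)×8.23 = $9,922.50 + $3,950.40 = $13,872.90.
Excess = $13,872.90 − $12,521.64 = $1,351.26.

Extra cost ≈ $1,351 per year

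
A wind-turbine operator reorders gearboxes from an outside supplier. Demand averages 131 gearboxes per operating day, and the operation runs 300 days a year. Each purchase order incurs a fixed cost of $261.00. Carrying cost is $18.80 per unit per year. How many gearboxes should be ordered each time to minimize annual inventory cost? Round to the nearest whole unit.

Q* ≈ 1,045 gearboxes

Annual demand D = 131 × 300 = 39,300.
EOQ = √(2DS / H) = √(2 × 39,300 × 261 / 18.8).
= √(20,514,600 / 18.8) = √1,091,202.1277 ≈ 1044.606.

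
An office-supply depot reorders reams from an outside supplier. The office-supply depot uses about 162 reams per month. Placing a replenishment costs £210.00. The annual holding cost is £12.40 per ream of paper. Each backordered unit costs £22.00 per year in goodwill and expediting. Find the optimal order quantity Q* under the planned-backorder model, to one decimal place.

Q* ≈ 320.9 reams

Annual demand D = 162 × 12 = 1,944.
With planned backorders, Q* = √(2DS/H) · √((H+B)/B).
√(2DS/H) = √(2 × 1,944 × 210 / 12.4) = 256.603.
√((H+B)/B) = √((12.4+22)/22) = 1.2505.
Q* ≈ 320.871.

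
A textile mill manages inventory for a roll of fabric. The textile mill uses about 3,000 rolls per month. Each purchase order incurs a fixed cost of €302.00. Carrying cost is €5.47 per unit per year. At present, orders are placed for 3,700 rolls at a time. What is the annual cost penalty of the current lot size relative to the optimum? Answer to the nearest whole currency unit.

Extra cost ≈ €2,152 per year

Annual demand D = 3,000 × 12 = 36,000.
EOQ = √(2DS/H) = √(2 × 36,000 × 302 / 5.47) ≈ 1993.77.
Cost at Q* = (D/Q*)S + (Q*/2)H = √(2DSH) ≈ €10,905.95.
Cost at Q = 3,700: (36,000/3,700)×302 + (3,700/2)×5.47 = €2,938.38 + €10,119.50 = €13,057.88.
Excess = €13,057.88 − €10,905.95 = €2,151.93.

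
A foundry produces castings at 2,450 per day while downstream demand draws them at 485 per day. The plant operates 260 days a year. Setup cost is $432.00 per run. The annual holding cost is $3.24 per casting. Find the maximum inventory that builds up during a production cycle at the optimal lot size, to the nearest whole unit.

Annual demand D = 485 × 260 = 126,100.
Production build-up factor (1 − d/p) = 1 − 485/2,450 = 0.8020.
Q* = √(2DS / (H(1 − d/p))) = √(2 × 126,100 × 432 / (3.24 × 0.8020)).
= √(108,950,400 / 2.5986) ≈ 6475.058.
Maximum inventory = Q*(1 − d/p) = 6475.058 × 0.8020 ≈ 5193.261.

I_max ≈ 5,193 castings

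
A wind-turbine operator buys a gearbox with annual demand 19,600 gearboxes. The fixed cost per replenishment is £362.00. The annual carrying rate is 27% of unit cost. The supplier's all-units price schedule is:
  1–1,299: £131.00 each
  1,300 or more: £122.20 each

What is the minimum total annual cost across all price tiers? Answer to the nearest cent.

TC* ≈ £2,422,023.95

Holding cost per unit per year at price C is H = 0.27·C.
Candidates are each tier's EOQ (if it falls in that tier) and each price-break quantity.
EOQ at £131.00 = 633.4 (feasible in tier 1): TC = 19,600×£131.00 + (19,600/633.4)×362 + (633.4/2)×0.27×£131.00 = £2,590,003.45.
EOQ at £122.20 = 655.8 < 1300, so use break Q=1300: TC = 19,600×£122.20 + (19,600/1300.0)×362 + (1300.0/2)×0.27×£122.20 = £2,422,023.95.
Lowest total cost among the candidates is at Q = 1300.0.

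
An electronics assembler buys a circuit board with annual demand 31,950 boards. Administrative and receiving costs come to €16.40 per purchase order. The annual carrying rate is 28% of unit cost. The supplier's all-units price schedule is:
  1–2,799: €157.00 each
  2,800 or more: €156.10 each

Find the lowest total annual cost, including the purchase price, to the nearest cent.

Holding cost per unit per year at price C is H = 0.28·C.
Evaluate total cost at each tier's feasible EOQ or, if the EOQ is below the tier, at the tier's minimum quantity.
EOQ at €157.00 = 154.4 (feasible in tier 1): TC = 31,950×€157.00 + (31,950/154.4)×16.4 + (154.4/2)×0.28×€157.00 = €5,022,937.36.
EOQ at €156.10 = 154.8 < 2800, so use break Q=2800: TC = 31,950×€156.10 + (31,950/2800.0)×16.4 + (2800.0/2)×0.28×€156.10 = €5,048,773.34.
Lowest total cost among the candidates is at Q = 154.4.

TC* ≈ €5,022,937.36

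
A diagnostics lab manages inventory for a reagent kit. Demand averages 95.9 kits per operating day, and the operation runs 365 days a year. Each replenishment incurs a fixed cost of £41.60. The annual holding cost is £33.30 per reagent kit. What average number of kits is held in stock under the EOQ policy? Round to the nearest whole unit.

Annual demand D = 95.9 × 365 = 35,003.5.
EOQ = √(2DS/H) = √(2 × 35,003.5 × 41.6 / 33.3) ≈ 295.73.
Average inventory = Q*/2 ≈ 295.73 / 2 = 147.865.

Average inventory ≈ 148 kits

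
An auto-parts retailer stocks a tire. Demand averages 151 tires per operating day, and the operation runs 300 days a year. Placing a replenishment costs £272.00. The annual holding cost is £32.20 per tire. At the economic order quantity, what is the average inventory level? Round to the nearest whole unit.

Annual demand D = 151 × 300 = 45,300.
EOQ = √(2DS/H) = √(2 × 45,300 × 272 / 32.2) ≈ 874.82.
Average inventory = Q*/2 ≈ 874.82 / 2 = 437.412.

Average inventory ≈ 437 tires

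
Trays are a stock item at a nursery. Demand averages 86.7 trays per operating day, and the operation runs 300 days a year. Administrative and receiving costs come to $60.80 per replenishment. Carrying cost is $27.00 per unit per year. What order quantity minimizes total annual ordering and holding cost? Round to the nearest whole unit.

Annual demand D = 86.7 × 300 = 26,010.
EOQ = √(2DS / H) = √(2 × 26,010 × 60.8 / 27).
= √(3,162,816 / 27) = √117,141.3333 ≈ 342.259.

Q* ≈ 342 trays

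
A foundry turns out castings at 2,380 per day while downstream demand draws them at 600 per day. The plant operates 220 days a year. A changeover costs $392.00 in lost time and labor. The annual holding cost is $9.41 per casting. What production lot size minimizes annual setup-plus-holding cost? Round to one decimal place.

Q* ≈ 3,834.7 castings

Annual demand D = 600 × 220 = 132,000.
Production build-up factor (1 − d/p) = 1 − 600/2,380 = 0.7479.
Q* = √(2DS / (H(1 − d/p))) = √(2 × 132,000 × 392 / (9.41 × 0.7479)).
= √(103,488,000 / 7.0377) ≈ 3834.676.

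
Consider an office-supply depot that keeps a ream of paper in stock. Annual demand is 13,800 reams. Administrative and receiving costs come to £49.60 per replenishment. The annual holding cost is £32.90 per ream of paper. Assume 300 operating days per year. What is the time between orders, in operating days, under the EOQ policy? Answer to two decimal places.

T ≈ 4.43 days

EOQ = √(2DS/H) = √(2 × 13,800 × 49.6 / 32.9) ≈ 203.98.
Cycle time = Q*/D × 300 = 203.98 / 13,800 × 300 ≈ 4.434 days.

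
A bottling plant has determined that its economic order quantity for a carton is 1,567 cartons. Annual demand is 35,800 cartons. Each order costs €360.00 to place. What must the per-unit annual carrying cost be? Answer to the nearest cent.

The basic EOQ model gives Q* = √(2DS/H); rearrange for the unknown.
From Q* = √(2DS/H): H = 2DS / Q*² = 2 × 35,800 × 360 / 1,567² = 10.4973.

H ≈ €10.50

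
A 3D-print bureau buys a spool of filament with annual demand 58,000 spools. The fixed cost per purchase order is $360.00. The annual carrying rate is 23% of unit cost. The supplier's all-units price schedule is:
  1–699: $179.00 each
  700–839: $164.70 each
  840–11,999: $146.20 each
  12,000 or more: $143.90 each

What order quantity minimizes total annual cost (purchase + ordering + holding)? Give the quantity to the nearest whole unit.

Holding cost per unit per year at price C is H = 0.23·C.
Evaluate total cost at each tier's feasible EOQ or, if the EOQ is below the tier, at the tier's minimum quantity.
Tier 1 ($179.00): EOQ = 1007.1 exceeds tier's upper bound 699, so this tier is dominated.
Tier 2 ($164.70): EOQ = 1050.0 exceeds tier's upper bound 839, so this tier is dominated.
EOQ at $146.20 = 1114.4 (feasible in tier 3): TC = 58,000×$146.20 + (58,000/1114.4)×360 + (1114.4/2)×0.23×$146.20 = $8,517,072.95.
EOQ at $143.90 = 1123.3 < 12000, so use break Q=12000: TC = 58,000×$143.90 + (58,000/12000.0)×360 + (12000.0/2)×0.23×$143.90 = $8,546,522.00.
Lowest total cost is $8,517,072.95 at Q = 1114.4.

Q* ≈ 1,114 spools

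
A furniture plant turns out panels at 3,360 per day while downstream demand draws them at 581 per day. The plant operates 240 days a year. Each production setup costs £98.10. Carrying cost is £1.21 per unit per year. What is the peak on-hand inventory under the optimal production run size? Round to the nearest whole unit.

I_max ≈ 4,324 panels

Annual demand D = 581 × 240 = 139,440.
Production build-up factor (1 − d/p) = 1 − 581/3,360 = 0.8271.
Q* = √(2DS / (H(1 − d/p))) = √(2 × 139,440 × 98.1 / (1.21 × 0.8271)).
= √(27,358,128 / 1.0008) ≈ 5228.485.
Maximum inventory = Q*(1 − d/p) = 5228.485 × 0.8271 ≈ 4324.393.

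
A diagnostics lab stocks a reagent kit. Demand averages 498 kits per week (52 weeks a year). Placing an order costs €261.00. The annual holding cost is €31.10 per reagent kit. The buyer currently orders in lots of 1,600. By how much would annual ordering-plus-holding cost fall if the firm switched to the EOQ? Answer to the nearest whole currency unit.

Extra cost ≈ €8,601 per year

Annual demand D = 498 × 52 = 25,896.
EOQ = √(2DS/H) = √(2 × 25,896 × 261 / 31.1) ≈ 659.28.
Cost at Q* = (D/Q*)S + (Q*/2)H = √(2DSH) ≈ €20,503.68.
Cost at Q = 1,600: (25,896/1,600)×261 + (1,600/2)×31.1 = €4,224.28 + €24,880.00 = €29,104.28.
Excess = €29,104.28 − €20,503.68 = €8,600.61.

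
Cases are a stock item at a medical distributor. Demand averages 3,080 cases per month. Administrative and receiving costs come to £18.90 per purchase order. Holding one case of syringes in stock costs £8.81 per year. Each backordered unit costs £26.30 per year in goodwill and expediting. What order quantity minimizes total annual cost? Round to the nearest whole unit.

Annual demand D = 3,080 × 12 = 36,960.
With planned backorders, Q* = √(2DS/H) · √((H+B)/B).
√(2DS/H) = √(2 × 36,960 × 18.9 / 8.81) = 398.221.
√((H+B)/B) = √((8.81+26.3)/26.3) = 1.1554.
Q* ≈ 460.110.

Q* ≈ 460 cases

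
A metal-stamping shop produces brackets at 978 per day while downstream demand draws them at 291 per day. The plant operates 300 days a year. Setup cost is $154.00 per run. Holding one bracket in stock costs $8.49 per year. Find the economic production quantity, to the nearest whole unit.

Annual demand D = 291 × 300 = 87,300.
Production build-up factor (1 − d/p) = 1 − 291/978 = 0.7025.
Q* = √(2DS / (H(1 − d/p))) = √(2 × 87,300 × 154 / (8.49 × 0.7025)).
= √(26,888,400 / 5.9638) ≈ 2123.341.

Q* ≈ 2,123 brackets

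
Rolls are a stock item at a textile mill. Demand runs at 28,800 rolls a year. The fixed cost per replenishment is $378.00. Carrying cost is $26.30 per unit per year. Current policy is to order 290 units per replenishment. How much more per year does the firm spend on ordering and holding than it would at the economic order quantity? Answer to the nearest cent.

EOQ = √(2DS/H) = √(2 × 28,800 × 378 / 26.3) ≈ 909.87.
Cost at Q* = (D/Q*)S + (Q*/2)H = √(2DSH) ≈ $23,929.58.
Cost at Q = 290: (28,800/290)×378 + (290/2)×26.3 = $37,539.31 + $3,813.50 = $41,352.81.
Excess = $41,352.81 − $23,929.58 = $17,423.23.

Extra cost ≈ $17,423.23 per year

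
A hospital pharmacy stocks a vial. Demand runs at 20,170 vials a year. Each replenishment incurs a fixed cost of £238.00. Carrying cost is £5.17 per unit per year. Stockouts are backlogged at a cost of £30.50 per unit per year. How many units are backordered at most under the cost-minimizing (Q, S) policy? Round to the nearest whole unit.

With planned backorders, Q* = √(2DS/H) · √((H+B)/B).
√(2DS/H) = √(2 × 20,170 × 238 / 5.17) = 1362.734.
√((H+B)/B) = √((5.17+30.5)/30.5) = 1.0814.
Q* ≈ 1473.713.
S* = Q* · H/(H+B) = 1473.713 × 5.17/35.67 ≈ 213.599.

S* ≈ 214 vials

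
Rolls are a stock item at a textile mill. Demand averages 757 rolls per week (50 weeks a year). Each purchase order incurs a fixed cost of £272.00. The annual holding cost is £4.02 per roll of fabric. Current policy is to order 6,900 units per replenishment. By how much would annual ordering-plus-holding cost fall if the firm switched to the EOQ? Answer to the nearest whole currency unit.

Annual demand D = 757 × 50 = 37,850.
EOQ = √(2DS/H) = √(2 × 37,850 × 272 / 4.02) ≈ 2263.18.
Cost at Q* = (D/Q*)S + (Q*/2)H = √(2DSH) ≈ £9,097.99.
Cost at Q = 6,900: (37,850/6,900)×272 + (6,900/2)×4.02 = £1,492.06 + £13,869.00 = £15,361.06.
Excess = £15,361.06 − £9,097.99 = £6,263.07.

Extra cost ≈ £6,263 per year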